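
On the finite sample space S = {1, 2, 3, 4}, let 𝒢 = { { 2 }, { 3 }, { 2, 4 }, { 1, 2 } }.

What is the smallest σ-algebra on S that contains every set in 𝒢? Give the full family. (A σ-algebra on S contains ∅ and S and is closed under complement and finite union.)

Take S₀ = 𝒢 ∪ {∅, S} = { {  }, { 2 }, { 3 }, { 1, 2 }, { 2, 4 }, S }.
Step 1: +7 →
  { 1, 3 }  = complement { 2, 4 }
  { 2, 3 }  = { 3 } ∪ { 2 }
  { 3, 4 }  = complement { 1, 2 }
  { 1, 2, 3 }  = { 3 } ∪ { 1, 2 }
  { 1, 2, 4 }  = complement { 3 }
  { 1, 3, 4 }  = complement { 2 }
  { 2, 3, 4 }  = { 3 } ∪ { 2, 4 }
  (now 13)
Step 2 (3 new):
  { 1 }  = complement { 2, 3, 4 }
  { 4 }  = complement { 1, 2, 3 }
  { 1, 4 }  = complement { 2, 3 }
  (now 16)
Step 3 adds nothing — fixpoint reached.

Hence σ(𝒢) has 16 members: { {  }, { 1 }, { 2 }, { 3 }, { 4 }, { 1, 2 }, { 1, 3 }, { 1, 4 }, { 2, 3 }, { 2, 4 }, { 3, 4 }, { 1, 2, 3 }, { 1, 2, 4 }, { 1, 3, 4 }, { 2, 3, 4 }, S }.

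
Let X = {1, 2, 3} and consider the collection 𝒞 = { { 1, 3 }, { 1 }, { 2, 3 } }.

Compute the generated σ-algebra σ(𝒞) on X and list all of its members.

Initial family (5 sets): { ∅, { 1 }, { 1, 3 }, { 2, 3 }, X }.
Pass 1 (1 new):
  { 2 }  = complement { 1, 3 }
  |family| = 6
Pass 2: +1 →
  { 1, 2 }  = { 2 } ∪ { 1 }
  |family| = 7
Pass 3. New:
  { 3 }  = complement { 1, 2 }
  |family| = 8
After Pass 4 the family is unchanged; done.

Hence σ(𝒞) has 8 members: { ∅, { 1 }, { 2 }, { 3 }, { 1, 2 }, { 1, 3 }, { 2, 3 }, X }.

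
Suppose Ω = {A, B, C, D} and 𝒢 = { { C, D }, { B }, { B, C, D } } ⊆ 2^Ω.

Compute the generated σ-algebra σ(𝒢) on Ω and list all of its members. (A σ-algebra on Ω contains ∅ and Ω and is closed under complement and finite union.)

Initial family (5 sets): { {  }, { B }, { C, D }, { B, C, D }, Ω }.
Iteration 1: +3 →
  { A }  = complement { B, C, D }
  { A, B }  = complement { C, D }
  { A, C, D }  = complement { B }
  — 8 sets.
Iteration 2: closed — nothing new.

Therefore σ(𝒢) = { {  }, { A }, { B }, { A, B }, { C, D }, { A, C, D }, { B, C, D }, Ω } (|σ(𝒢)| = 8).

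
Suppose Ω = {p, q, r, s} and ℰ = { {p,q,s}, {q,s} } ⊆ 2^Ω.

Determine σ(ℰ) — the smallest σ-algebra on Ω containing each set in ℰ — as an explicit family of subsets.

σ(ℰ) = { ∅, {p}, {r}, {p,r}, {q,s}, {p,q,s}, {q,r,s}, Ω }

Check:
Initial family (4 sets): { ∅, {q,s}, {p,q,s}, Ω }.
Round 1: 2 new —
  {r}  = {p,q,s}ᶜ
  {p,r}  = {q,s}ᶜ
Round 2. New:
  {q,r,s}  = {r} ∪ {q,s}
Round 3: +1 →
  {p}  = {q,r,s}ᶜ
Round 4: stable.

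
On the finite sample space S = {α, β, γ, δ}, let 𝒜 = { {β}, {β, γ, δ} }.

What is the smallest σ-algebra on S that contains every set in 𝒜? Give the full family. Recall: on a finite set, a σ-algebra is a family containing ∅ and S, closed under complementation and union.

Answer: σ(𝒜) = { {}, {α}, {β}, {α, β}, {γ, δ}, {α, γ, δ}, {β, γ, δ}, S }

Working:
Begin from { {}, {β}, {β, γ, δ}, S } (that is, 𝒜 plus ∅ and S).
Iteration 1: 2 new —
  {α}  = S∖{β, γ, δ}
  {α, γ, δ}  = S∖{β}
  — 6 sets.
Iteration 2. New:
  {α, β}  = {β} ∪ {α}
  — 7 sets.
Iteration 3 adds 1:
  {γ, δ}  = S∖{α, β}
  — 8 sets.
Iteration 4 adds nothing — fixpoint reached.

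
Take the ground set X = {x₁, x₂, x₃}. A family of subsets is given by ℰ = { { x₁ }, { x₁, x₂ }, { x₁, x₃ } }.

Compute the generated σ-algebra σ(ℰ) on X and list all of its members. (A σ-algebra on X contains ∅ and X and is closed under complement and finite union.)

Take S₀ = ℰ ∪ {∅, X} = { ∅, { x₁ }, { x₁, x₂ }, { x₁, x₃ }, X }.
Round 1: 3 new —
  { x₂ }  = X∖{ x₁, x₃ }
  { x₃ }  = X∖{ x₁, x₂ }
  { x₂, x₃ }  = X∖{ x₁ }
Round 2: already closed under ᶜ and ∪.

σ(ℰ) = { ∅, { x₁ }, { x₂ }, { x₃ }, { x₁, x₂ }, { x₁, x₃ }, { x₂, x₃ }, X }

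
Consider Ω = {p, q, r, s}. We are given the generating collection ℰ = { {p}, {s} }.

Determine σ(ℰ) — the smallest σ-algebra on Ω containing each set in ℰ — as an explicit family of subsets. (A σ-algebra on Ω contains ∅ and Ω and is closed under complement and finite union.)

|σ(ℰ)| = 8.  σ(ℰ) = { {}, {p}, {s}, {p, s}, {q, r}, {p, q, r}, {q, r, s}, Ω }

Working:
Begin from { {}, {p}, {s}, Ω } (that is, ℰ plus ∅ and Ω).
Round 1. New:
  {p, s}  = {s} ∪ {p}
  {p, q, r}  = complement {s}
  {q, r, s}  = complement {p}
  [7 total]
Round 2: 1 new —
  {q, r}  = complement {p, s}
  [8 total]
After Round 3 the family is unchanged; done.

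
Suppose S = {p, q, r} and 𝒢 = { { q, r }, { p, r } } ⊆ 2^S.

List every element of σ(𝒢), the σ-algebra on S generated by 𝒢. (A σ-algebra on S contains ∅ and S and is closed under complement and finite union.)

Seed the family with 𝒢 together with ∅ and S: { {}, { p, r }, { q, r }, S }.
Round 1. New:
  { p }  = { q, r }ᶜ
  { q }  = { p, r }ᶜ
  (now 6)
Round 2 (1 new):
  { p, q }  = { q } ∪ { p }
  (now 7)
Round 3 adds 1:
  { r }  = { p, q }ᶜ
  (now 8)
Round 4: closed — nothing new.

|σ(𝒢)| = 8.  σ(𝒢) = { {}, { p }, { q }, { r }, { p, q }, { p, r }, { q, r }, S }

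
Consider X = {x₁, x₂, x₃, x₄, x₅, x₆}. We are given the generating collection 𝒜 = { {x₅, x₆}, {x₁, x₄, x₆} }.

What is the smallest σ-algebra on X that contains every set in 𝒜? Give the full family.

Answer: σ(𝒜) = { {}, {x₅}, {x₆}, {x₁, x₄}, {x₂, x₃}, {x₅, x₆}, {x₁, x₄, x₅}, {x₁, x₄, x₆}, {x₂, x₃, x₅}, {x₂, x₃, x₆}, {x₁, x₂, x₃, x₄}, {x₁, x₄, x₅, x₆}, {x₂, x₃, x₅, x₆}, {x₁, x₂, x₃, x₄, x₅}, {x₁, x₂, x₃, x₄, x₆}, X }

Working:
Take S₀ = 𝒜 ∪ {∅, X} = { {}, {x₅, x₆}, {x₁, x₄, x₆}, X }.
Round 1: 3 new —
  {x₂, x₃, x₅}  = ᶜ of {x₁, x₄, x₆}
  {x₁, x₂, x₃, x₄}  = ᶜ of {x₅, x₆}
  {x₁, x₄, x₅, x₆}  = {x₅, x₆} ∪ {x₁, x₄, x₆}
  |family| = 7
Round 2: +4 →
  {x₂, x₃}  = ᶜ of {x₁, x₄, x₅, x₆}
  {x₂, x₃, x₅, x₆}  = {x₂, x₃, x₅} ∪ {x₅, x₆}
  {x₁, x₂, x₃, x₄, x₅}  = {x₂, x₃, x₅} ∪ {x₁, x₂, x₃, x₄}
  {x₁, x₂, x₃, x₄, x₆}  = {x₁, x₂, x₃, x₄} ∪ {x₁, x₄, x₆}
  |family| = 11
Round 3: +3 →
  {x₅}  = ᶜ of {x₁, x₂, x₃, x₄, x₆}
  {x₆}  = ᶜ of {x₁, x₂, x₃, x₄, x₅}
  {x₁, x₄}  = ᶜ of {x₂, x₃, x₅, x₆}
  |family| = 14
Round 4 (2 new):
  {x₁, x₄, x₅}  = {x₁, x₄} ∪ {x₅}
  {x₂, x₃, x₆}  = {x₂, x₃} ∪ {x₆}
  |family| = 16
After Round 5 the family is unchanged; done.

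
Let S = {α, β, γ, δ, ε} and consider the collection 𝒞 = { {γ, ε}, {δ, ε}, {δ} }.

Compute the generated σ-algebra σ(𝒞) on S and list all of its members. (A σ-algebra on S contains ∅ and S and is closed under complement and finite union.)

|σ(𝒞)| = 16.  σ(𝒞) = { {}, {γ}, {δ}, {ε}, {α, β}, {γ, δ}, {γ, ε}, {δ, ε}, {α, β, γ}, {α, β, δ}, {α, β, ε}, {γ, δ, ε}, {α, β, γ, δ}, {α, β, γ, ε}, {α, β, δ, ε}, S }

Working:
Start: 𝒞 ∪ {∅, S} = { {}, {δ}, {γ, ε}, {δ, ε}, S }.
Step 1 adds 4:
  {α, β, γ}  = S∖{δ, ε}
  {α, β, δ}  = S∖{γ, ε}
  {γ, δ, ε}  = {δ, ε} ∪ {γ, ε}
  {α, β, γ, ε}  = S∖{δ}
  (now 9)
Step 2: 3 new —
  {α, β}  = S∖{γ, δ, ε}
  {α, β, γ, δ}  = {α, β, γ} ∪ {α, β, δ}
  {α, β, δ, ε}  = {α, β, δ} ∪ {δ, ε}
  (now 12)
Step 3 (2 new):
  {γ}  = S∖{α, β, δ, ε}
  {ε}  = S∖{α, β, γ, δ}
  (now 14)
Step 4. New:
  {γ, δ}  = {γ} ∪ {δ}
  {α, β, ε}  = {α, β} ∪ {ε}
  (now 16)
Step 5: already closed under ᶜ and ∪.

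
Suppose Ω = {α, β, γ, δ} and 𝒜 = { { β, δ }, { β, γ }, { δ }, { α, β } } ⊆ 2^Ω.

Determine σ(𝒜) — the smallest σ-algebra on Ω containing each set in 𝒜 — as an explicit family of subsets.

Take S₀ = 𝒜 ∪ {∅, Ω} = { ∅, { δ }, { α, β }, { β, γ }, { β, δ }, Ω }.
Iteration 1: 6 new —
  { α, γ }  = complement { β, δ }
  { α, δ }  = complement { β, γ }
  { γ, δ }  = complement { α, β }
  { α, β, γ }  = complement { δ }
  { α, β, δ }  = { α, β } ∪ { δ }
  { β, γ, δ }  = { β, γ } ∪ { δ }
  |family| = 12
Iteration 2: +3 →
  { α }  = complement { β, γ, δ }
  { γ }  = complement { α, β, δ }
  { α, γ, δ }  = { γ, δ } ∪ { α, δ }
  |family| = 15
Iteration 3. New:
  { β }  = complement { α, γ, δ }
  |family| = 16
Iteration 4: already closed under ᶜ and ∪.

Therefore σ(𝒜) = { ∅, { α }, { β }, { γ }, { δ }, { α, β }, { α, γ }, { α, δ }, { β, γ }, { β, δ }, { γ, δ }, { α, β, γ }, { α, β, δ }, { α, γ, δ }, { β, γ, δ }, Ω } (|σ(𝒜)| = 16).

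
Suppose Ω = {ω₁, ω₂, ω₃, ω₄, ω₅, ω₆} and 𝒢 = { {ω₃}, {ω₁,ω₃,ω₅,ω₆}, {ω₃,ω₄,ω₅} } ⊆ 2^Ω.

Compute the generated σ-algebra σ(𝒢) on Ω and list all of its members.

|σ(𝒢)| = 32.  σ(𝒢) = { {}, {ω₂}, {ω₃}, {ω₄}, {ω₅}, {ω₁,ω₆}, {ω₂,ω₃}, {ω₂,ω₄}, {ω₂,ω₅}, {ω₃,ω₄}, {ω₃,ω₅}, {ω₄,ω₅}, {ω₁,ω₂,ω₆}, {ω₁,ω₃,ω₆}, {ω₁,ω₄,ω₆}, {ω₁,ω₅,ω₆}, {ω₂,ω₃,ω₄}, {ω₂,ω₃,ω₅}, {ω₂,ω₄,ω₅}, {ω₃,ω₄,ω₅}, {ω₁,ω₂,ω₃,ω₆}, {ω₁,ω₂,ω₄,ω₆}, {ω₁,ω₂,ω₅,ω₆}, {ω₁,ω₃,ω₄,ω₆}, {ω₁,ω₃,ω₅,ω₆}, {ω₁,ω₄,ω₅,ω₆}, {ω₂,ω₃,ω₄,ω₅}, {ω₁,ω₂,ω₃,ω₄,ω₆}, {ω₁,ω₂,ω₃,ω₅,ω₆}, {ω₁,ω₂,ω₄,ω₅,ω₆}, {ω₁,ω₃,ω₄,ω₅,ω₆}, Ω }

Trace:
Begin from { {}, {ω₃}, {ω₃,ω₄,ω₅}, {ω₁,ω₃,ω₅,ω₆}, Ω } (that is, 𝒢 plus ∅ and Ω).
Iteration 1: 4 new —
  {ω₂,ω₄}  = Ω∖{ω₁,ω₃,ω₅,ω₆}
  {ω₁,ω₂,ω₆}  = Ω∖{ω₃,ω₄,ω₅}
  {ω₁,ω₂,ω₄,ω₅,ω₆}  = Ω∖{ω₃}
  {ω₁,ω₃,ω₄,ω₅,ω₆}  = {ω₁,ω₃,ω₅,ω₆} ∪ {ω₃,ω₄,ω₅}
  |family| = 9
Iteration 2 (6 new):
  {ω₂}  = Ω∖{ω₁,ω₃,ω₄,ω₅,ω₆}
  {ω₂,ω₃,ω₄}  = {ω₃} ∪ {ω₂,ω₄}
  {ω₁,ω₂,ω₃,ω₆}  = {ω₃} ∪ {ω₁,ω₂,ω₆}
  {ω₁,ω₂,ω₄,ω₆}  = {ω₁,ω₂,ω₆} ∪ {ω₂,ω₄}
  {ω₂,ω₃,ω₄,ω₅}  = {ω₃,ω₄,ω₅} ∪ {ω₂,ω₄}
  {ω₁,ω₂,ω₃,ω₅,ω₆}  = {ω₁,ω₃,ω₅,ω₆} ∪ {ω₁,ω₂,ω₆}
  |family| = 15
Iteration 3 adds 7:
  {ω₄}  = Ω∖{ω₁,ω₂,ω₃,ω₅,ω₆}
  {ω₁,ω₆}  = Ω∖{ω₂,ω₃,ω₄,ω₅}
  {ω₂,ω₃}  = {ω₃} ∪ {ω₂}
  {ω₃,ω₅}  = Ω∖{ω₁,ω₂,ω₄,ω₆}
  {ω₄,ω₅}  = Ω∖{ω₁,ω₂,ω₃,ω₆}
  {ω₁,ω₅,ω₆}  = Ω∖{ω₂,ω₃,ω₄}
  {ω₁,ω₂,ω₃,ω₄,ω₆}  = {ω₃} ∪ {ω₁,ω₂,ω₄,ω₆}
  |family| = 22
Iteration 4 adds 8:
  {ω₅}  = Ω∖{ω₁,ω₂,ω₃,ω₄,ω₆}
  {ω₃,ω₄}  = {ω₃} ∪ {ω₄}
  {ω₁,ω₃,ω₆}  = {ω₁,ω₆} ∪ {ω₃}
  {ω₁,ω₄,ω₆}  = {ω₁,ω₆} ∪ {ω₄}
  {ω₂,ω₃,ω₅}  = {ω₂} ∪ {ω₃,ω₅}
  {ω₂,ω₄,ω₅}  = {ω₂} ∪ {ω₄,ω₅}
  {ω₁,ω₂,ω₅,ω₆}  = {ω₂} ∪ {ω₁,ω₅,ω₆}
  {ω₁,ω₄,ω₅,ω₆}  = Ω∖{ω₂,ω₃}
  |family| = 30
Iteration 5 (2 new):
  {ω₂,ω₅}  = {ω₂} ∪ {ω₅}
  {ω₁,ω₃,ω₄,ω₆}  = {ω₃,ω₄} ∪ {ω₁,ω₃,ω₆}
  |family| = 32
Iteration 6: closed — nothing new.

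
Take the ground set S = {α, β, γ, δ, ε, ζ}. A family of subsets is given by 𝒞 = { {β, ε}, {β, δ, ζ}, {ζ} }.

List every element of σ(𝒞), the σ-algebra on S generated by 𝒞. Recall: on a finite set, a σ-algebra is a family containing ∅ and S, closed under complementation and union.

|σ(𝒞)| = 32.  σ(𝒞) = { ∅, {β}, {δ}, {ε}, {ζ}, {α, γ}, {β, δ}, {β, ε}, {β, ζ}, {δ, ε}, {δ, ζ}, {ε, ζ}, {α, β, γ}, {α, γ, δ}, {α, γ, ε}, {α, γ, ζ}, {β, δ, ε}, {β, δ, ζ}, {β, ε, ζ}, {δ, ε, ζ}, {α, β, γ, δ}, {α, β, γ, ε}, {α, β, γ, ζ}, {α, γ, δ, ε}, {α, γ, δ, ζ}, {α, γ, ε, ζ}, {β, δ, ε, ζ}, {α, β, γ, δ, ε}, {α, β, γ, δ, ζ}, {α, β, γ, ε, ζ}, {α, γ, δ, ε, ζ}, S }

Trace:
Start: 𝒞 ∪ {∅, S} = { ∅, {ζ}, {β, ε}, {β, δ, ζ}, S }.
Iteration 1 adds 5:
  {α, γ, ε}  = complement {β, δ, ζ}
  {β, ε, ζ}  = {β, ε} ∪ {ζ}
  {α, γ, δ, ζ}  = complement {β, ε}
  {β, δ, ε, ζ}  = {β, δ, ζ} ∪ {β, ε}
  {α, β, γ, δ, ε}  = complement {ζ}
  — 10 sets.
Iteration 2: 7 new —
  {α, γ}  = complement {β, δ, ε, ζ}
  {α, γ, δ}  = complement {β, ε, ζ}
  {α, β, γ, ε}  = {β, ε} ∪ {α, γ, ε}
  {α, γ, ε, ζ}  = {α, γ, ε} ∪ {ζ}
  {α, β, γ, δ, ζ}  = {β, δ, ζ} ∪ {α, γ, δ, ζ}
  {α, β, γ, ε, ζ}  = {α, γ, ε} ∪ {β, ε, ζ}
  {α, γ, δ, ε, ζ}  = {α, γ, ε} ∪ {α, γ, δ, ζ}
  — 17 sets.
Iteration 3. New:
  {β}  = complement {α, γ, δ, ε, ζ}
  {δ}  = complement {α, β, γ, ε, ζ}
  {ε}  = complement {α, β, γ, δ, ζ}
  {β, δ}  = complement {α, γ, ε, ζ}
  {δ, ζ}  = complement {α, β, γ, ε}
  {α, γ, ζ}  = {α, γ} ∪ {ζ}
  {α, γ, δ, ε}  = {α, γ, δ} ∪ {α, γ, ε}
  — 24 sets.
Iteration 4. New:
  {β, ζ}  = complement {α, γ, δ, ε}
  {δ, ε}  = {ε} ∪ {δ}
  {ε, ζ}  = {ζ} ∪ {ε}
  {α, β, γ}  = {β} ∪ {α, γ}
  {β, δ, ε}  = complement {α, γ, ζ}
  {δ, ε, ζ}  = {ε} ∪ {δ, ζ}
  {α, β, γ, δ}  = {β} ∪ {α, γ, δ}
  {α, β, γ, ζ}  = {α, γ, ζ} ∪ {β}
  — 32 sets.
Iteration 5 adds nothing — fixpoint reached.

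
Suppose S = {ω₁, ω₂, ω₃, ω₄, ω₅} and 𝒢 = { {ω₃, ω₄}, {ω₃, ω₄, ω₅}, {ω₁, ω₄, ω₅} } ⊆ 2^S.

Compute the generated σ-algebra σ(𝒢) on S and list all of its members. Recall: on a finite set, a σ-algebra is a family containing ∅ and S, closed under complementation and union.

σ(𝒢) (32 sets): { ∅, {ω₁}, {ω₂}, {ω₃}, {ω₄}, {ω₅}, {ω₁, ω₂}, {ω₁, ω₃}, {ω₁, ω₄}, {ω₁, ω₅}, {ω₂, ω₃}, {ω₂, ω₄}, {ω₂, ω₅}, {ω₃, ω₄}, {ω₃, ω₅}, {ω₄, ω₅}, {ω₁, ω₂, ω₃}, {ω₁, ω₂, ω₄}, {ω₁, ω₂, ω₅}, {ω₁, ω₃, ω₄}, {ω₁, ω₃, ω₅}, {ω₁, ω₄, ω₅}, {ω₂, ω₃, ω₄}, {ω₂, ω₃, ω₅}, {ω₂, ω₄, ω₅}, {ω₃, ω₄, ω₅}, {ω₁, ω₂, ω₃, ω₄}, {ω₁, ω₂, ω₃, ω₅}, {ω₁, ω₂, ω₄, ω₅}, {ω₁, ω₃, ω₄, ω₅}, {ω₂, ω₃, ω₄, ω₅}, S }

Check:
Start: 𝒢 ∪ {∅, S} = { ∅, {ω₃, ω₄}, {ω₁, ω₄, ω₅}, {ω₃, ω₄, ω₅}, S }.
Iteration 1: 4 new —
  {ω₁, ω₂}  = {ω₃, ω₄, ω₅}ᶜ
  {ω₂, ω₃}  = {ω₁, ω₄, ω₅}ᶜ
  {ω₁, ω₂, ω₅}  = {ω₃, ω₄}ᶜ
  {ω₁, ω₃, ω₄, ω₅}  = {ω₁, ω₄, ω₅} ∪ {ω₃, ω₄, ω₅}
  (now 9)
Iteration 2. New:
  {ω₂}  = {ω₁, ω₃, ω₄, ω₅}ᶜ
  {ω₁, ω₂, ω₃}  = {ω₁, ω₂} ∪ {ω₂, ω₃}
  {ω₂, ω₃, ω₄}  = {ω₃, ω₄} ∪ {ω₂, ω₃}
  {ω₁, ω₂, ω₃, ω₄}  = {ω₃, ω₄} ∪ {ω₁, ω₂}
  {ω₁, ω₂, ω₃, ω₅}  = {ω₁, ω₂, ω₅} ∪ {ω₂, ω₃}
  {ω₁, ω₂, ω₄, ω₅}  = {ω₁, ω₄, ω₅} ∪ {ω₁, ω₂}
  {ω₂, ω₃, ω₄, ω₅}  = {ω₃, ω₄, ω₅} ∪ {ω₂, ω₃}
  (now 16)
Iteration 3: 6 new —
  {ω₁}  = {ω₂, ω₃, ω₄, ω₅}ᶜ
  {ω₃}  = {ω₁, ω₂, ω₄, ω₅}ᶜ
  {ω₄}  = {ω₁, ω₂, ω₃, ω₅}ᶜ
  {ω₅}  = {ω₁, ω₂, ω₃, ω₄}ᶜ
  {ω₁, ω₅}  = {ω₂, ω₃, ω₄}ᶜ
  {ω₄, ω₅}  = {ω₁, ω₂, ω₃}ᶜ
  (now 22)
Iteration 4 (10 new):
  {ω₁, ω₃}  = {ω₃} ∪ {ω₁}
  {ω₁, ω₄}  = {ω₄} ∪ {ω₁}
  {ω₂, ω₄}  = {ω₂} ∪ {ω₄}
  {ω₂, ω₅}  = {ω₂} ∪ {ω₅}
  {ω₃, ω₅}  = {ω₅} ∪ {ω₃}
  {ω₁, ω₂, ω₄}  = {ω₁, ω₂} ∪ {ω₄}
  {ω₁, ω₃, ω₄}  = {ω₃, ω₄} ∪ {ω₁}
  {ω₁, ω₃, ω₅}  = {ω₃} ∪ {ω₁, ω₅}
  {ω₂, ω₃, ω₅}  = {ω₅} ∪ {ω₂, ω₃}
  {ω₂, ω₄, ω₅}  = {ω₂} ∪ {ω₄, ω₅}
  (now 32)
Iteration 5: already closed under ᶜ and ∪.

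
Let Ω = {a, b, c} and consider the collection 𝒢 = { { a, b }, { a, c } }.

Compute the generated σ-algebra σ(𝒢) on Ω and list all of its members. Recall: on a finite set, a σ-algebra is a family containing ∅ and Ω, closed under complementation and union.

|σ(𝒢)| = 8.  σ(𝒢) = { {  }, { a }, { b }, { c }, { a, b }, { a, c }, { b, c }, Ω }

Derivation:
Start: 𝒢 ∪ {∅, Ω} = { {  }, { a, b }, { a, c }, Ω }.
Iteration 1 adds 2:
  { b }  = { a, c }ᶜ
  { c }  = { a, b }ᶜ
  — 6 sets.
Iteration 2 (1 new):
  { b, c }  = { c } ∪ { b }
  — 7 sets.
Iteration 3 adds 1:
  { a }  = { b, c }ᶜ
  — 8 sets.
Iteration 4: no new sets; the family is a σ-algebra.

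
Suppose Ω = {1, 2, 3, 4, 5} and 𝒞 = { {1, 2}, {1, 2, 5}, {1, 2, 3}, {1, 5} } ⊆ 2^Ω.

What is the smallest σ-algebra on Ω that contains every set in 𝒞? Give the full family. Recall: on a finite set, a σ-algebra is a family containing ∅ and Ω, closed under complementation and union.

Initial family (6 sets): { ∅, {1, 2}, {1, 5}, {1, 2, 3}, {1, 2, 5}, Ω }.
Iteration 1 (5 new):
  {3, 4}  = ᶜ of {1, 2, 5}
  {4, 5}  = ᶜ of {1, 2, 3}
  {2, 3, 4}  = ᶜ of {1, 5}
  {3, 4, 5}  = ᶜ of {1, 2}
  {1, 2, 3, 5}  = {1, 2, 5} ∪ {1, 2, 3}
  — 11 sets.
Iteration 2 (6 new):
  {4}  = ᶜ of {1, 2, 3, 5}
  {1, 4, 5}  = {4, 5} ∪ {1, 5}
  {1, 2, 3, 4}  = {3, 4} ∪ {1, 2, 3}
  {1, 2, 4, 5}  = {1, 2} ∪ {4, 5}
  {1, 3, 4, 5}  = {3, 4, 5} ∪ {1, 5}
  {2, 3, 4, 5}  = {3, 4, 5} ∪ {2, 3, 4}
  — 17 sets.
Iteration 3: +6 →
  {1}  = ᶜ of {2, 3, 4, 5}
  {2}  = ᶜ of {1, 3, 4, 5}
  {3}  = ᶜ of {1, 2, 4, 5}
  {5}  = ᶜ of {1, 2, 3, 4}
  {2, 3}  = ᶜ of {1, 4, 5}
  {1, 2, 4}  = {1, 2} ∪ {4}
  — 23 sets.
Iteration 4. New:
  {1, 3}  = {3} ∪ {1}
  {1, 4}  = {4} ∪ {1}
  {2, 4}  = {2} ∪ {4}
  {2, 5}  = {2} ∪ {5}
  {3, 5}  = ᶜ of {1, 2, 4}
  {1, 3, 4}  = {3, 4} ∪ {1}
  {1, 3, 5}  = {3} ∪ {1, 5}
  {2, 3, 5}  = {5} ∪ {2, 3}
  {2, 4, 5}  = {2} ∪ {4, 5}
  — 32 sets.
Iteration 5: no new sets; the family is a σ-algebra.

Hence σ(𝒞) has 32 members: { ∅, {1}, {2}, {3}, {4}, {5}, {1, 2}, {1, 3}, {1, 4}, {1, 5}, {2, 3}, {2, 4}, {2, 5}, {3, 4}, {3, 5}, {4, 5}, {1, 2, 3}, {1, 2, 4}, {1, 2, 5}, {1, 3, 4}, {1, 3, 5}, {1, 4, 5}, {2, 3, 4}, {2, 3, 5}, {2, 4, 5}, {3, 4, 5}, {1, 2, 3, 4}, {1, 2, 3, 5}, {1, 2, 4, 5}, {1, 3, 4, 5}, {2, 3, 4, 5}, Ω }.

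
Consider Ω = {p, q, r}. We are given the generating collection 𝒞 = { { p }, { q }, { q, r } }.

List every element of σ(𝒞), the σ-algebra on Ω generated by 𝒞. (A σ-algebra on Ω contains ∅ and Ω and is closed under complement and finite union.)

Take S₀ = 𝒞 ∪ {∅, Ω} = { {}, { p }, { q }, { q, r }, Ω }.
Iteration 1 adds 2:
  { p, q }  = { q } ∪ { p }
  { p, r }  = Ω∖{ q }
  — 7 sets.
Iteration 2 adds 1:
  { r }  = Ω∖{ p, q }
  — 8 sets.
Iteration 3: stable.

σ(𝒞) = { {}, { p }, { q }, { r }, { p, q }, { p, r }, { q, r }, Ω }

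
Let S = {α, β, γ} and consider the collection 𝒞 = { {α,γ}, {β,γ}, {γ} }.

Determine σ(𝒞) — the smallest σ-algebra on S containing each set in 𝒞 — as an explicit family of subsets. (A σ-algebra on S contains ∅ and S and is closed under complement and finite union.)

Begin from { {}, {γ}, {α,γ}, {β,γ}, S } (that is, 𝒞 plus ∅ and S).
Round 1. New:
  {α}  = S∖{β,γ}
  {β}  = S∖{α,γ}
  {α,β}  = S∖{γ}
  [8 total]
Round 2 adds nothing — fixpoint reached.

Therefore σ(𝒞) = { {}, {α}, {β}, {γ}, {α,β}, {α,γ}, {β,γ}, S } (|σ(𝒞)| = 8).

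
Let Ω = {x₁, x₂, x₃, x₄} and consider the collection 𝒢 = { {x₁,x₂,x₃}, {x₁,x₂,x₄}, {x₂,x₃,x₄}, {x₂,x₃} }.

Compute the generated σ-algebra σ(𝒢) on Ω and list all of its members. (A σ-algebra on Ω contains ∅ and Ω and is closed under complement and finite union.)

Take S₀ = 𝒢 ∪ {∅, Ω} = { {}, {x₂,x₃}, {x₁,x₂,x₃}, {x₁,x₂,x₄}, {x₂,x₃,x₄}, Ω }.
Pass 1: 4 new —
  {x₁}  = ᶜ of {x₂,x₃,x₄}
  {x₃}  = ᶜ of {x₁,x₂,x₄}
  {x₄}  = ᶜ of {x₁,x₂,x₃}
  {x₁,x₄}  = ᶜ of {x₂,x₃}
  |family| = 10
Pass 2: +3 →
  {x₁,x₃}  = {x₃} ∪ {x₁}
  {x₃,x₄}  = {x₃} ∪ {x₄}
  {x₁,x₃,x₄}  = {x₃} ∪ {x₁,x₄}
  |family| = 13
Pass 3 (3 new):
  {x₂}  = ᶜ of {x₁,x₃,x₄}
  {x₁,x₂}  = ᶜ of {x₃,x₄}
  {x₂,x₄}  = ᶜ of {x₁,x₃}
  |family| = 16
Pass 4: already closed under ᶜ and ∪.

|σ(𝒢)| = 16.  σ(𝒢) = { {}, {x₁}, {x₂}, {x₃}, {x₄}, {x₁,x₂}, {x₁,x₃}, {x₁,x₄}, {x₂,x₃}, {x₂,x₄}, {x₃,x₄}, {x₁,x₂,x₃}, {x₁,x₂,x₄}, {x₁,x₃,x₄}, {x₂,x₃,x₄}, Ω }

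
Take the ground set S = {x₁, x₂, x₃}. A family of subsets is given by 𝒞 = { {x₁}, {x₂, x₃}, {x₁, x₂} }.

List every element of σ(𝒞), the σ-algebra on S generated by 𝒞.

σ(𝒞) (8 sets): { {}, {x₁}, {x₂}, {x₃}, {x₁, x₂}, {x₁, x₃}, {x₂, x₃}, S }

Derivation:
Begin from { {}, {x₁}, {x₁, x₂}, {x₂, x₃}, S } (that is, 𝒞 plus ∅ and S).
Step 1 adds 1:
  {x₃}  = complement {x₁, x₂}
  (now 6)
Step 2: 1 new —
  {x₁, x₃}  = {x₃} ∪ {x₁}
  (now 7)
Step 3. New:
  {x₂}  = complement {x₁, x₃}
  (now 8)
Step 4: no new sets; the family is a σ-algebra.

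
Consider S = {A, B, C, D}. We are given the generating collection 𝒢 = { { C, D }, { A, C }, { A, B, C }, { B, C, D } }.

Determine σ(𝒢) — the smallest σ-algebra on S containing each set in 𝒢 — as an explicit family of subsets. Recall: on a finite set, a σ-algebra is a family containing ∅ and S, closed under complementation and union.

Begin from { {}, { A, C }, { C, D }, { A, B, C }, { B, C, D }, S } (that is, 𝒢 plus ∅ and S).
Step 1. New:
  { A }  = complement { B, C, D }
  { D }  = complement { A, B, C }
  { A, B }  = complement { C, D }
  { B, D }  = complement { A, C }
  { A, C, D }  = { C, D } ∪ { A, C }
  (now 11)
Step 2. New:
  { B }  = complement { A, C, D }
  { A, D }  = { D } ∪ { A }
  { A, B, D }  = { A, B } ∪ { D }
  (now 14)
Step 3 adds 2:
  { C }  = complement { A, B, D }
  { B, C }  = complement { A, D }
  (now 16)
Step 4 adds nothing — fixpoint reached.

Hence σ(𝒢) has 16 members: { {}, { A }, { B }, { C }, { D }, { A, B }, { A, C }, { A, D }, { B, C }, { B, D }, { C, D }, { A, B, C }, { A, B, D }, { A, C, D }, { B, C, D }, S }.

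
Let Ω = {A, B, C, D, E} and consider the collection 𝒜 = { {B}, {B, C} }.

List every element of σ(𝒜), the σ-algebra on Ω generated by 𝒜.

Answer: σ(𝒜) = { ∅, {B}, {C}, {B, C}, {A, D, E}, {A, B, D, E}, {A, C, D, E}, Ω }

Working:
Initial family (4 sets): { ∅, {B}, {B, C}, Ω }.
Round 1: 2 new —
  {A, D, E}  = complement {B, C}
  {A, C, D, E}  = complement {B}
  [6 total]
Round 2: 1 new —
  {A, B, D, E}  = {A, D, E} ∪ {B}
  [7 total]
Round 3. New:
  {C}  = complement {A, B, D, E}
  [8 total]
After Round 4 the family is unchanged; done.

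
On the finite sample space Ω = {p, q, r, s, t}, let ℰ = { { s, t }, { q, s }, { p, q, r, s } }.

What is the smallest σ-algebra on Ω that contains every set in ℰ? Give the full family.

σ(ℰ) (16 sets): { {  }, { q }, { s }, { t }, { p, r }, { q, s }, { q, t }, { s, t }, { p, q, r }, { p, r, s }, { p, r, t }, { q, s, t }, { p, q, r, s }, { p, q, r, t }, { p, r, s, t }, Ω }

Trace:
Take S₀ = ℰ ∪ {∅, Ω} = { {  }, { q, s }, { s, t }, { p, q, r, s }, Ω }.
Step 1 adds 4:
  { t }  = { p, q, r, s }ᶜ
  { p, q, r }  = { s, t }ᶜ
  { p, r, t }  = { q, s }ᶜ
  { q, s, t }  = { s, t } ∪ { q, s }
  |family| = 9
Step 2: 3 new —
  { p, r }  = { q, s, t }ᶜ
  { p, q, r, t }  = { p, q, r } ∪ { p, r, t }
  { p, r, s, t }  = { p, r, t } ∪ { s, t }
  |family| = 12
Step 3: 2 new —
  { q }  = { p, r, s, t }ᶜ
  { s }  = { p, q, r, t }ᶜ
  |family| = 14
Step 4: +2 →
  { q, t }  = { q } ∪ { t }
  { p, r, s }  = { p, r } ∪ { s }
  |family| = 16
Step 5: no new sets; the family is a σ-algebra.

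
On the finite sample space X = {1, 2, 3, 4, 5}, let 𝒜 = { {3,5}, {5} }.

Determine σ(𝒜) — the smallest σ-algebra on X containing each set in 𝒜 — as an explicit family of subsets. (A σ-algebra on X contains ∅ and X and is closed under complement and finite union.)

σ(𝒜) (8 sets): { {}, {3}, {5}, {3,5}, {1,2,4}, {1,2,3,4}, {1,2,4,5}, X }

Check:
Begin from { {}, {5}, {3,5}, X } (that is, 𝒜 plus ∅ and X).
Pass 1: +2 →
  {1,2,4}  = X∖{3,5}
  {1,2,3,4}  = X∖{5}
  — 6 sets.
Pass 2: 1 new —
  {1,2,4,5}  = {1,2,4} ∪ {5}
  — 7 sets.
Pass 3 (1 new):
  {3}  = X∖{1,2,4,5}
  — 8 sets.
Pass 4: already closed under ᶜ and ∪.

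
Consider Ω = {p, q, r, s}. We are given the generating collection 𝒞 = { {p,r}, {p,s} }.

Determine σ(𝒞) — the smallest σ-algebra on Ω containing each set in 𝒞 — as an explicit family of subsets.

|σ(𝒞)| = 16.  σ(𝒞) = { {}, {p}, {q}, {r}, {s}, {p,q}, {p,r}, {p,s}, {q,r}, {q,s}, {r,s}, {p,q,r}, {p,q,s}, {p,r,s}, {q,r,s}, Ω }

Check:
Start: 𝒞 ∪ {∅, Ω} = { {}, {p,r}, {p,s}, Ω }.
Step 1: 3 new —
  {q,r}  = Ω∖{p,s}
  {q,s}  = Ω∖{p,r}
  {p,r,s}  = {p,r} ∪ {p,s}
Step 2 (4 new):
  {q}  = Ω∖{p,r,s}
  {p,q,r}  = {q,r} ∪ {p,r}
  {p,q,s}  = {p,s} ∪ {q,s}
  {q,r,s}  = {q,r} ∪ {q,s}
Step 3: 3 new —
  {p}  = Ω∖{q,r,s}
  {r}  = Ω∖{p,q,s}
  {s}  = Ω∖{p,q,r}
Step 4: +2 →
  {p,q}  = {q} ∪ {p}
  {r,s}  = {r} ∪ {s}
Step 5: no new sets; the family is a σ-algebra.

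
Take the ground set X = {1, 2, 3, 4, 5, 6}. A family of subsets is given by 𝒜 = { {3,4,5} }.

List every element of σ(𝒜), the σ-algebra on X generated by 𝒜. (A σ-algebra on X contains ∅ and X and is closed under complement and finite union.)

Take S₀ = 𝒜 ∪ {∅, X} = { {}, {3,4,5}, X }.
Step 1 (1 new):
  {1,2,6}  = {3,4,5}ᶜ
Step 2: closed — nothing new.

σ(𝒜) = { {}, {1,2,6}, {3,4,5}, X }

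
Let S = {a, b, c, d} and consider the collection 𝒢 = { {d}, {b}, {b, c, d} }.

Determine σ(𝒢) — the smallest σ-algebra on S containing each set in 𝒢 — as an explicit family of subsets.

Begin from { {}, {b}, {d}, {b, c, d}, S } (that is, 𝒢 plus ∅ and S).
Iteration 1. New:
  {a}  = ᶜ of {b, c, d}
  {b, d}  = {d} ∪ {b}
  {a, b, c}  = ᶜ of {d}
  {a, c, d}  = ᶜ of {b}
  (now 9)
Iteration 2: +4 →
  {a, b}  = {b} ∪ {a}
  {a, c}  = ᶜ of {b, d}
  {a, d}  = {d} ∪ {a}
  {a, b, d}  = {b, d} ∪ {a}
  (now 13)
Iteration 3: +3 →
  {c}  = ᶜ of {a, b, d}
  {b, c}  = ᶜ of {a, d}
  {c, d}  = ᶜ of {a, b}
  (now 16)
Iteration 4 adds nothing — fixpoint reached.

σ(𝒢) = { {}, {a}, {b}, {c}, {d}, {a, b}, {a, c}, {a, d}, {b, c}, {b, d}, {c, d}, {a, b, c}, {a, b, d}, {a, c, d}, {b, c, d}, S }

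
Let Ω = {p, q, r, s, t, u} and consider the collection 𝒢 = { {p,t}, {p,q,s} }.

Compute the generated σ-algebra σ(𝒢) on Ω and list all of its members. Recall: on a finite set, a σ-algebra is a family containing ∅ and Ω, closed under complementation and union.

σ(𝒢) (16 sets): { ∅, {p}, {t}, {p,t}, {q,s}, {r,u}, {p,q,s}, {p,r,u}, {q,s,t}, {r,t,u}, {p,q,s,t}, {p,r,t,u}, {q,r,s,u}, {p,q,r,s,u}, {q,r,s,t,u}, Ω }

Derivation:
Seed the family with 𝒢 together with ∅ and Ω: { ∅, {p,t}, {p,q,s}, Ω }.
Iteration 1 (3 new):
  {r,t,u}  = ᶜ of {p,q,s}
  {p,q,s,t}  = {p,q,s} ∪ {p,t}
  {q,r,s,u}  = ᶜ of {p,t}
  [7 total]
Iteration 2: +4 →
  {r,u}  = ᶜ of {p,q,s,t}
  {p,r,t,u}  = {r,t,u} ∪ {p,t}
  {p,q,r,s,u}  = {q,r,s,u} ∪ {p,q,s}
  {q,r,s,t,u}  = {q,r,s,u} ∪ {r,t,u}
  [11 total]
Iteration 3: 3 new —
  {p}  = ᶜ of {q,r,s,t,u}
  {t}  = ᶜ of {p,q,r,s,u}
  {q,s}  = ᶜ of {p,r,t,u}
  [14 total]
Iteration 4: +2 →
  {p,r,u}  = {r,u} ∪ {p}
  {q,s,t}  = {q,s} ∪ {t}
  [16 total]
After Iteration 5 the family is unchanged; done.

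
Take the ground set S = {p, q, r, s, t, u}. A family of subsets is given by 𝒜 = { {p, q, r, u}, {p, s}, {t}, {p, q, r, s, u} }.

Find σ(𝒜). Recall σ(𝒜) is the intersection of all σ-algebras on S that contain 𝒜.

Initial family (6 sets): { ∅, {t}, {p, s}, {p, q, r, u}, {p, q, r, s, u}, S }.
Step 1: +4 →
  {s, t}  = {p, q, r, u}ᶜ
  {p, s, t}  = {p, s} ∪ {t}
  {q, r, t, u}  = {p, s}ᶜ
  {p, q, r, t, u}  = {p, q, r, u} ∪ {t}
Step 2: +3 →
  {s}  = {p, q, r, t, u}ᶜ
  {q, r, u}  = {p, s, t}ᶜ
  {q, r, s, t, u}  = {s, t} ∪ {q, r, t, u}
Step 3. New:
  {p}  = {q, r, s, t, u}ᶜ
  {q, r, s, u}  = {q, r, u} ∪ {s}
Step 4: 1 new —
  {p, t}  = {q, r, s, u}ᶜ
After Step 5 the family is unchanged; done.

Hence σ(𝒜) has 16 members: { ∅, {p}, {s}, {t}, {p, s}, {p, t}, {s, t}, {p, s, t}, {q, r, u}, {p, q, r, u}, {q, r, s, u}, {q, r, t, u}, {p, q, r, s, u}, {p, q, r, t, u}, {q, r, s, t, u}, S }.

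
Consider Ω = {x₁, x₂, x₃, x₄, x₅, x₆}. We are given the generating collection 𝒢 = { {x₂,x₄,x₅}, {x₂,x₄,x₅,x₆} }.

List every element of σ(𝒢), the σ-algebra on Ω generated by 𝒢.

Initial family (4 sets): { {}, {x₂,x₄,x₅}, {x₂,x₄,x₅,x₆}, Ω }.
Iteration 1: +2 →
  {x₁,x₃}  = complement {x₂,x₄,x₅,x₆}
  {x₁,x₃,x₆}  = complement {x₂,x₄,x₅}
  |family| = 6
Iteration 2. New:
  {x₁,x₂,x₃,x₄,x₅}  = {x₁,x₃} ∪ {x₂,x₄,x₅}
  |family| = 7
Iteration 3. New:
  {x₆}  = complement {x₁,x₂,x₃,x₄,x₅}
  |family| = 8
Iteration 4: no new sets; the family is a σ-algebra.

Hence σ(𝒢) has 8 members: { {}, {x₆}, {x₁,x₃}, {x₁,x₃,x₆}, {x₂,x₄,x₅}, {x₂,x₄,x₅,x₆}, {x₁,x₂,x₃,x₄,x₅}, Ω }.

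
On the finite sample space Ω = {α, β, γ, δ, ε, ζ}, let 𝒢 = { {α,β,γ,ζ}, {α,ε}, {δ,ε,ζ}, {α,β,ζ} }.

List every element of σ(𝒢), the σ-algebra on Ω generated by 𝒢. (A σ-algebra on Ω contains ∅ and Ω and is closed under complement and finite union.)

Answer: σ(𝒢) = { ∅, {α}, {β}, {γ}, {δ}, {ε}, {ζ}, {α,β}, {α,γ}, {α,δ}, {α,ε}, {α,ζ}, {β,γ}, {β,δ}, {β,ε}, {β,ζ}, {γ,δ}, {γ,ε}, {γ,ζ}, {δ,ε}, {δ,ζ}, {ε,ζ}, {α,β,γ}, {α,β,δ}, {α,β,ε}, {α,β,ζ}, {α,γ,δ}, {α,γ,ε}, {α,γ,ζ}, {α,δ,ε}, {α,δ,ζ}, {α,ε,ζ}, {β,γ,δ}, {β,γ,ε}, {β,γ,ζ}, {β,δ,ε}, {β,δ,ζ}, {β,ε,ζ}, {γ,δ,ε}, {γ,δ,ζ}, {γ,ε,ζ}, {δ,ε,ζ}, {α,β,γ,δ}, {α,β,γ,ε}, {α,β,γ,ζ}, {α,β,δ,ε}, {α,β,δ,ζ}, {α,β,ε,ζ}, {α,γ,δ,ε}, {α,γ,δ,ζ}, {α,γ,ε,ζ}, {α,δ,ε,ζ}, {β,γ,δ,ε}, {β,γ,δ,ζ}, {β,γ,ε,ζ}, {β,δ,ε,ζ}, {γ,δ,ε,ζ}, {α,β,γ,δ,ε}, {α,β,γ,δ,ζ}, {α,β,γ,ε,ζ}, {α,β,δ,ε,ζ}, {α,γ,δ,ε,ζ}, {β,γ,δ,ε,ζ}, Ω }

Derivation:
Take S₀ = 𝒢 ∪ {∅, Ω} = { ∅, {α,ε}, {α,β,ζ}, {δ,ε,ζ}, {α,β,γ,ζ}, Ω }.
Round 1: +8 →
  {δ,ε}  = Ω∖{α,β,γ,ζ}
  {α,β,γ}  = Ω∖{δ,ε,ζ}
  {γ,δ,ε}  = Ω∖{α,β,ζ}
  {α,β,ε,ζ}  = {α,ε} ∪ {α,β,ζ}
  {α,δ,ε,ζ}  = {α,ε} ∪ {δ,ε,ζ}
  {β,γ,δ,ζ}  = Ω∖{α,ε}
  {α,β,γ,ε,ζ}  = {α,ε} ∪ {α,β,γ,ζ}
  {α,β,δ,ε,ζ}  = {α,β,ζ} ∪ {δ,ε,ζ}
  |family| = 14
Round 2: +12 →
  {γ}  = Ω∖{α,β,δ,ε,ζ}
  {δ}  = Ω∖{α,β,γ,ε,ζ}
  {β,γ}  = Ω∖{α,δ,ε,ζ}
  {γ,δ}  = Ω∖{α,β,ε,ζ}
  {α,δ,ε}  = {δ,ε} ∪ {α,ε}
  {α,β,γ,ε}  = {α,β,γ} ∪ {α,ε}
  {α,γ,δ,ε}  = {γ,δ,ε} ∪ {α,ε}
  {γ,δ,ε,ζ}  = {γ,δ,ε} ∪ {δ,ε,ζ}
  {α,β,γ,δ,ε}  = {γ,δ,ε} ∪ {α,β,γ}
  {α,β,γ,δ,ζ}  = {α,β,γ} ∪ {β,γ,δ,ζ}
  {α,γ,δ,ε,ζ}  = {γ,δ,ε} ∪ {α,δ,ε,ζ}
  {β,γ,δ,ε,ζ}  = {γ,δ,ε} ∪ {β,γ,δ,ζ}
  |family| = 26
Round 3 (13 new):
  {α}  = Ω∖{β,γ,δ,ε,ζ}
  {β}  = Ω∖{α,γ,δ,ε,ζ}
  {ε}  = Ω∖{α,β,γ,δ,ζ}
  {ζ}  = Ω∖{α,β,γ,δ,ε}
  {α,β}  = Ω∖{γ,δ,ε,ζ}
  {β,ζ}  = Ω∖{α,γ,δ,ε}
  {δ,ζ}  = Ω∖{α,β,γ,ε}
  {α,γ,ε}  = {α,ε} ∪ {γ}
  {β,γ,δ}  = {γ,δ} ∪ {β,γ}
  {β,γ,ζ}  = Ω∖{α,δ,ε}
  {α,β,γ,δ}  = {γ,δ} ∪ {α,β,γ}
  {α,β,δ,ζ}  = {δ} ∪ {α,β,ζ}
  {β,γ,δ,ε}  = {γ,δ,ε} ∪ {β,γ}
  |family| = 39
Round 4. New:
  {α,γ}  = {γ} ∪ {α}
  {α,δ}  = {δ} ∪ {α}
  {α,ζ}  = Ω∖{β,γ,δ,ε}
  {β,δ}  = {β} ∪ {δ}
  {β,ε}  = {β} ∪ {ε}
  {γ,ε}  = Ω∖{α,β,δ,ζ}
  {γ,ζ}  = {γ} ∪ {ζ}
  {ε,ζ}  = Ω∖{α,β,γ,δ}
  {α,β,δ}  = {α,β} ∪ {δ}
  {α,β,ε}  = {β} ∪ {α,ε}
  {α,γ,δ}  = {γ,δ} ∪ {α}
  {α,δ,ζ}  = {α} ∪ {δ,ζ}
  {α,ε,ζ}  = Ω∖{β,γ,δ}
  {β,γ,ε}  = {β,γ} ∪ {ε}
  {β,δ,ε}  = {β} ∪ {δ,ε}
  {β,δ,ζ}  = Ω∖{α,γ,ε}
  {β,ε,ζ}  = {β,ζ} ∪ {ε}
  {γ,δ,ζ}  = {γ,δ} ∪ {δ,ζ}
  {α,β,δ,ε}  = {β} ∪ {α,δ,ε}
  {α,γ,ε,ζ}  = {α,γ,ε} ∪ {ζ}
  {β,γ,ε,ζ}  = {β,γ,ζ} ∪ {ε}
  {β,δ,ε,ζ}  = {β} ∪ {δ,ε,ζ}
  |family| = 61
Round 5 (3 new):
  {α,γ,ζ}  = Ω∖{β,δ,ε}
  {γ,ε,ζ}  = Ω∖{α,β,δ}
  {α,γ,δ,ζ}  = Ω∖{β,ε}
  |family| = 64
Round 6: already closed under ᶜ and ∪.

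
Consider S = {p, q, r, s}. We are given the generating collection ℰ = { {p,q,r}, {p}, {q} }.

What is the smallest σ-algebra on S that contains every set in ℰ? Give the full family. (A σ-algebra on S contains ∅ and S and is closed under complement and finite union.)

|σ(ℰ)| = 16.  σ(ℰ) = { ∅, {p}, {q}, {r}, {s}, {p,q}, {p,r}, {p,s}, {q,r}, {q,s}, {r,s}, {p,q,r}, {p,q,s}, {p,r,s}, {q,r,s}, S }

Trace:
Start: ℰ ∪ {∅, S} = { ∅, {p}, {q}, {p,q,r}, S }.
Step 1 (4 new):
  {s}  = ᶜ of {p,q,r}
  {p,q}  = {q} ∪ {p}
  {p,r,s}  = ᶜ of {q}
  {q,r,s}  = ᶜ of {p}
  |family| = 9
Step 2: 4 new —
  {p,s}  = {s} ∪ {p}
  {q,s}  = {q} ∪ {s}
  {r,s}  = ᶜ of {p,q}
  {p,q,s}  = {p,q} ∪ {s}
  |family| = 13
Step 3. New:
  {r}  = ᶜ of {p,q,s}
  {p,r}  = ᶜ of {q,s}
  {q,r}  = ᶜ of {p,s}
  |family| = 16
Step 4: stable.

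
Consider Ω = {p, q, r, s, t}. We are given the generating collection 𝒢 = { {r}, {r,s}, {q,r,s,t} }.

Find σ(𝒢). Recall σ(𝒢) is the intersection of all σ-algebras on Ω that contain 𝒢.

σ(𝒢) = { ∅, {p}, {r}, {s}, {p,r}, {p,s}, {q,t}, {r,s}, {p,q,t}, {p,r,s}, {q,r,t}, {q,s,t}, {p,q,r,t}, {p,q,s,t}, {q,r,s,t}, Ω }

Trace:
Seed the family with 𝒢 together with ∅ and Ω: { ∅, {r}, {r,s}, {q,r,s,t}, Ω }.
Round 1 (3 new):
  {p}  = {q,r,s,t}ᶜ
  {p,q,t}  = {r,s}ᶜ
  {p,q,s,t}  = {r}ᶜ
  — 8 sets.
Round 2: 3 new —
  {p,r}  = {r} ∪ {p}
  {p,r,s}  = {r,s} ∪ {p}
  {p,q,r,t}  = {r} ∪ {p,q,t}
  — 11 sets.
Round 3. New:
  {s}  = {p,q,r,t}ᶜ
  {q,t}  = {p,r,s}ᶜ
  {q,s,t}  = {p,r}ᶜ
  — 14 sets.
Round 4: 2 new —
  {p,s}  = {s} ∪ {p}
  {q,r,t}  = {r} ∪ {q,t}
  — 16 sets.
Round 5: already closed under ᶜ and ∪.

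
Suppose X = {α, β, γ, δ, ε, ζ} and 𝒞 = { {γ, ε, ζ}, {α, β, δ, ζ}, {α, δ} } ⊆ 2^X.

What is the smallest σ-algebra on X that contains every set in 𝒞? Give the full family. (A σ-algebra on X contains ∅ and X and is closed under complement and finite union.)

Seed the family with 𝒞 together with ∅ and X: { {}, {α, δ}, {γ, ε, ζ}, {α, β, δ, ζ}, X }.
Pass 1 (4 new):
  {γ, ε}  = complement {α, β, δ, ζ}
  {α, β, δ}  = complement {γ, ε, ζ}
  {β, γ, ε, ζ}  = complement {α, δ}
  {α, γ, δ, ε, ζ}  = {α, δ} ∪ {γ, ε, ζ}
  |family| = 9
Pass 2. New:
  {β}  = complement {α, γ, δ, ε, ζ}
  {α, γ, δ, ε}  = {α, δ} ∪ {γ, ε}
  {α, β, γ, δ, ε}  = {α, β, δ} ∪ {γ, ε}
  |family| = 12
Pass 3 adds 3:
  {ζ}  = complement {α, β, γ, δ, ε}
  {β, ζ}  = complement {α, γ, δ, ε}
  {β, γ, ε}  = {γ, ε} ∪ {β}
  |family| = 15
Pass 4: 1 new —
  {α, δ, ζ}  = complement {β, γ, ε}
  |family| = 16
Pass 5: closed — nothing new.

Therefore σ(𝒞) = { {}, {β}, {ζ}, {α, δ}, {β, ζ}, {γ, ε}, {α, β, δ}, {α, δ, ζ}, {β, γ, ε}, {γ, ε, ζ}, {α, β, δ, ζ}, {α, γ, δ, ε}, {β, γ, ε, ζ}, {α, β, γ, δ, ε}, {α, γ, δ, ε, ζ}, X } (|σ(𝒞)| = 16).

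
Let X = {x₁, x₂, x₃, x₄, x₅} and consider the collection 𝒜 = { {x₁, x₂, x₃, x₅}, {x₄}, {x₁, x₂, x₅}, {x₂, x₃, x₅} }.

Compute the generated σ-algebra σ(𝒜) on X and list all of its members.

Answer: σ(𝒜) = { {}, {x₁}, {x₃}, {x₄}, {x₁, x₃}, {x₁, x₄}, {x₂, x₅}, {x₃, x₄}, {x₁, x₂, x₅}, {x₁, x₃, x₄}, {x₂, x₃, x₅}, {x₂, x₄, x₅}, {x₁, x₂, x₃, x₅}, {x₁, x₂, x₄, x₅}, {x₂, x₃, x₄, x₅}, X }

Working:
Initial family (6 sets): { {}, {x₄}, {x₁, x₂, x₅}, {x₂, x₃, x₅}, {x₁, x₂, x₃, x₅}, X }.
Step 1 (4 new):
  {x₁, x₄}  = X∖{x₂, x₃, x₅}
  {x₃, x₄}  = X∖{x₁, x₂, x₅}
  {x₁, x₂, x₄, x₅}  = {x₁, x₂, x₅} ∪ {x₄}
  {x₂, x₃, x₄, x₅}  = {x₂, x₃, x₅} ∪ {x₄}
Step 2 adds 3:
  {x₁}  = X∖{x₂, x₃, x₄, x₅}
  {x₃}  = X∖{x₁, x₂, x₄, x₅}
  {x₁, x₃, x₄}  = {x₃, x₄} ∪ {x₁, x₄}
Step 3 (2 new):
  {x₁, x₃}  = {x₃} ∪ {x₁}
  {x₂, x₅}  = X∖{x₁, x₃, x₄}
Step 4 (1 new):
  {x₂, x₄, x₅}  = X∖{x₁, x₃}
After Step 5 the family is unchanged; done.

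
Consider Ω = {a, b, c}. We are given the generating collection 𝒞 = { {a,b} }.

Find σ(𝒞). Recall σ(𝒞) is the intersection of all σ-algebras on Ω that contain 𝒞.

σ(𝒞) (4 sets): { ∅, {c}, {a,b}, Ω }

Trace:
Take S₀ = 𝒞 ∪ {∅, Ω} = { ∅, {a,b}, Ω }.
Iteration 1: +1 →
  {c}  = Ω∖{a,b}
Iteration 2: no new sets; the family is a σ-algebra.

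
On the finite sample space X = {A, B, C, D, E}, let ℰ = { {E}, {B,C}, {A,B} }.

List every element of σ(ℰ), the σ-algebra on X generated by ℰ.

Initial family (5 sets): { {}, {E}, {A,B}, {B,C}, X }.
Step 1 (6 new):
  {A,B,C}  = {B,C} ∪ {A,B}
  {A,B,E}  = {A,B} ∪ {E}
  {A,D,E}  = complement {B,C}
  {B,C,E}  = {B,C} ∪ {E}
  {C,D,E}  = complement {A,B}
  {A,B,C,D}  = complement {E}
  (now 11)
Step 2 (7 new):
  {A,D}  = complement {B,C,E}
  {C,D}  = complement {A,B,E}
  {D,E}  = complement {A,B,C}
  {A,B,C,E}  = {A,B,C} ∪ {E}
  {A,B,D,E}  = {A,D,E} ∪ {A,B}
  {A,C,D,E}  = {A,D,E} ∪ {C,D,E}
  {B,C,D,E}  = {C,D,E} ∪ {B,C,E}
  (now 18)
Step 3. New:
  {A}  = complement {B,C,D,E}
  {B}  = complement {A,C,D,E}
  {C}  = complement {A,B,D,E}
  {D}  = complement {A,B,C,E}
  {A,B,D}  = {A,B} ∪ {A,D}
  {A,C,D}  = {C,D} ∪ {A,D}
  {B,C,D}  = {C,D} ∪ {B,C}
  (now 25)
Step 4. New:
  {A,C}  = {C} ∪ {A}
  {A,E}  = complement {B,C,D}
  {B,D}  = {B} ∪ {D}
  {B,E}  = complement {A,C,D}
  {C,E}  = complement {A,B,D}
  {B,D,E}  = {B} ∪ {D,E}
  (now 31)
Step 5 (1 new):
  {A,C,E}  = complement {B,D}
  (now 32)
Step 6 adds nothing — fixpoint reached.

Therefore σ(ℰ) = { {}, {A}, {B}, {C}, {D}, {E}, {A,B}, {A,C}, {A,D}, {A,E}, {B,C}, {B,D}, {B,E}, {C,D}, {C,E}, {D,E}, {A,B,C}, {A,B,D}, {A,B,E}, {A,C,D}, {A,C,E}, {A,D,E}, {B,C,D}, {B,C,E}, {B,D,E}, {C,D,E}, {A,B,C,D}, {A,B,C,E}, {A,B,D,E}, {A,C,D,E}, {B,C,D,E}, X } (|σ(ℰ)| = 32).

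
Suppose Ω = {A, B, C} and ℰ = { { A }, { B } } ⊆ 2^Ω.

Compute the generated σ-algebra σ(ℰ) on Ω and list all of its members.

|σ(ℰ)| = 8.  σ(ℰ) = { ∅, { A }, { B }, { C }, { A, B }, { A, C }, { B, C }, Ω }

Derivation:
Take S₀ = ℰ ∪ {∅, Ω} = { ∅, { A }, { B }, Ω }.
Pass 1: +3 →
  { A, B }  = { A } ∪ { B }
  { A, C }  = ᶜ of { B }
  { B, C }  = ᶜ of { A }
  |family| = 7
Pass 2 adds 1:
  { C }  = ᶜ of { A, B }
  |family| = 8
Pass 3: closed — nothing new.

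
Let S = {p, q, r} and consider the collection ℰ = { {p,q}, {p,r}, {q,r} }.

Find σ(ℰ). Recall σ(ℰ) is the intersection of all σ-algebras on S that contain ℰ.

Initial family (5 sets): { {}, {p,q}, {p,r}, {q,r}, S }.
Iteration 1: +3 →
  {p}  = S∖{q,r}
  {q}  = S∖{p,r}
  {r}  = S∖{p,q}
  |family| = 8
After Iteration 2 the family is unchanged; done.

Hence σ(ℰ) has 8 members: { {}, {p}, {q}, {r}, {p,q}, {p,r}, {q,r}, S }.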